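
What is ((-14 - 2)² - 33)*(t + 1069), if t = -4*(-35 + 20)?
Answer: 251767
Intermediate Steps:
t = 60 (t = -4*(-15) = 60)
((-14 - 2)² - 33)*(t + 1069) = ((-14 - 2)² - 33)*(60 + 1069) = ((-16)² - 33)*1129 = (256 - 33)*1129 = 223*1129 = 251767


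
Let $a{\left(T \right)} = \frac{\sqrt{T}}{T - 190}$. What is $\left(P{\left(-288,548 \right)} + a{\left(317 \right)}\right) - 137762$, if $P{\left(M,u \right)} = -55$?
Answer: $-137817 + \frac{\sqrt{317}}{127} \approx -1.3782 \cdot 10^{5}$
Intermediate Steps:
$a{\left(T \right)} = \frac{\sqrt{T}}{-190 + T}$
$\left(P{\left(-288,548 \right)} + a{\left(317 \right)}\right) - 137762 = \left(-55 + \frac{\sqrt{317}}{-190 + 317}\right) - 137762 = \left(-55 + \frac{\sqrt{317}}{127}\right) - 137762 = -137817 + \frac{\sqrt{317}}{127}$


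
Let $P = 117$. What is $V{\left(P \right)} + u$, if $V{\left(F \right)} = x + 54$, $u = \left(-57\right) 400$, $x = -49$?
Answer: $-22795$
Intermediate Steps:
$u = -22800$
$V{\left(F \right)} = 5$ ($V{\left(F \right)} = -49 + 54 = 5$)
$V{\left(P \right)} + u = 5 - 22800 = -22795$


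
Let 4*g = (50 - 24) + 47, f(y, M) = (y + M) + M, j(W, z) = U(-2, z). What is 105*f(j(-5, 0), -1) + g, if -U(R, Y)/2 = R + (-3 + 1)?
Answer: 2593/4 ≈ 648.25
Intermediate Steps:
U(R, Y) = 4 - 2*R (U(R, Y) = -2*(R + (-3 + 1)) = -2*(R - 2) = -2*(-2 + R) = 4 - 2*R)
j(W, z) = 8 (j(W, z) = 4 - 2*(-2) = 4 + 4 = 8)
f(y, M) = y + 2*M (f(y, M) = (M + y) + M = y + 2*M)
g = 73/4 (g = ((50 - 24) + 47)/4 = (26 + 47)/4 = (¼)*73 = 73/4 ≈ 18.250)
105*f(j(-5, 0), -1) + g = 105*(8 + 2*(-1)) + 73/4 = 105*(8 - 2) + 73/4 = 105*6 + 73/4 = 630 + 73/4 = 2593/4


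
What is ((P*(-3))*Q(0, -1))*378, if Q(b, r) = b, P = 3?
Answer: 0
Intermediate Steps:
((P*(-3))*Q(0, -1))*378 = ((3*(-3))*0)*378 = -9*0*378 = 0*378 = 0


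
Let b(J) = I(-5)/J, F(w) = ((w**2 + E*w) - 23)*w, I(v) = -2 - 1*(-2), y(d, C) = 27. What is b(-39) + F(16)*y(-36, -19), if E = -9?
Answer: 38448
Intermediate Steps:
I(v) = 0 (I(v) = -2 + 2 = 0)
F(w) = w*(-23 + w**2 - 9*w) (F(w) = ((w**2 - 9*w) - 23)*w = (-23 + w**2 - 9*w)*w = w*(-23 + w**2 - 9*w))
b(J) = 0 (b(J) = 0/J = 0)
b(-39) + F(16)*y(-36, -19) = 0 + (16*(-23 + 16**2 - 9*16))*27 = 0 + (16*(-23 + 256 - 144))*27 = 0 + (16*89)*27 = 0 + 1424*27 = 0 + 38448 = 38448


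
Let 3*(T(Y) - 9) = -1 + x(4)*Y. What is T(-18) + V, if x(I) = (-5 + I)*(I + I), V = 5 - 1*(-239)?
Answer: 902/3 ≈ 300.67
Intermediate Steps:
V = 244 (V = 5 + 239 = 244)
x(I) = 2*I*(-5 + I) (x(I) = (-5 + I)*(2*I) = 2*I*(-5 + I))
T(Y) = 26/3 - 8*Y/3 (T(Y) = 9 + (-1 + (2*4*(-5 + 4))*Y)/3 = 9 + (-1 + (2*4*(-1))*Y)/3 = 9 + (-1 - 8*Y)/3 = 9 + (-1/3 - 8*Y/3) = 26/3 - 8*Y/3)
T(-18) + V = (26/3 - 8/3*(-18)) + 244 = (26/3 + 48) + 244 = 170/3 + 244 = 902/3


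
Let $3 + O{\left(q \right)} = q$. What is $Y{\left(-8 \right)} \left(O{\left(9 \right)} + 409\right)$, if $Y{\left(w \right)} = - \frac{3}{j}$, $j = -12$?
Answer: $\frac{415}{4} \approx 103.75$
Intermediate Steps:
$O{\left(q \right)} = -3 + q$
$Y{\left(w \right)} = \frac{1}{4}$ ($Y{\left(w \right)} = - \frac{3}{-12} = \left(-3\right) \left(- \frac{1}{12}\right) = \frac{1}{4}$)
$Y{\left(-8 \right)} \left(O{\left(9 \right)} + 409\right) = \frac{\left(-3 + 9\right) + 409}{4} = \frac{6 + 409}{4} = \frac{1}{4} \cdot 415 = \frac{415}{4}$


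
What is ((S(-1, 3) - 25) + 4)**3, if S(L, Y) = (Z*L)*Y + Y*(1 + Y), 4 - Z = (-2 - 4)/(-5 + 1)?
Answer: -35937/8 ≈ -4492.1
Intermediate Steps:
Z = 5/2 (Z = 4 - (-2 - 4)/(-5 + 1) = 4 - (-6)/(-4) = 4 - (-6)*(-1)/4 = 4 - 1*3/2 = 4 - 3/2 = 5/2 ≈ 2.5000)
S(L, Y) = Y*(1 + Y) + 5*L*Y/2 (S(L, Y) = (5*L/2)*Y + Y*(1 + Y) = 5*L*Y/2 + Y*(1 + Y) = Y*(1 + Y) + 5*L*Y/2)
((S(-1, 3) - 25) + 4)**3 = (((1/2)*3*(2 + 2*3 + 5*(-1)) - 25) + 4)**3 = (((1/2)*3*(2 + 6 - 5) - 25) + 4)**3 = (((1/2)*3*3 - 25) + 4)**3 = ((9/2 - 25) + 4)**3 = (-41/2 + 4)**3 = (-33/2)**3 = -35937/8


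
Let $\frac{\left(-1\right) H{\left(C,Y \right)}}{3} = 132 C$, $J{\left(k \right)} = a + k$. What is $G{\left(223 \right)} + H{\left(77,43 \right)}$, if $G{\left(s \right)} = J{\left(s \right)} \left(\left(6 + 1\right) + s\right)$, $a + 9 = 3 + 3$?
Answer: $20108$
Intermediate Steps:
$a = -3$ ($a = -9 + \left(3 + 3\right) = -9 + 6 = -3$)
$J{\left(k \right)} = -3 + k$
$H{\left(C,Y \right)} = - 396 C$ ($H{\left(C,Y \right)} = - 3 \cdot 132 C = - 396 C$)
$G{\left(s \right)} = \left(-3 + s\right) \left(7 + s\right)$ ($G{\left(s \right)} = \left(-3 + s\right) \left(\left(6 + 1\right) + s\right) = \left(-3 + s\right) \left(7 + s\right)$)
$G{\left(223 \right)} + H{\left(77,43 \right)} = \left(-3 + 223\right) \left(7 + 223\right) - 30492 = 220 \cdot 230 - 30492 = 50600 - 30492 = 20108$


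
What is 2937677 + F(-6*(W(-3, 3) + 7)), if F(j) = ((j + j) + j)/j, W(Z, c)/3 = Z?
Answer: 2937680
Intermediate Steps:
W(Z, c) = 3*Z
F(j) = 3 (F(j) = (2*j + j)/j = (3*j)/j = 3)
2937677 + F(-6*(W(-3, 3) + 7)) = 2937677 + 3 = 2937680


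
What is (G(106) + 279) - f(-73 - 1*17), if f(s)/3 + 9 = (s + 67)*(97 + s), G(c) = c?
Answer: 895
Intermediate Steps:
f(s) = -27 + 3*(67 + s)*(97 + s) (f(s) = -27 + 3*((s + 67)*(97 + s)) = -27 + 3*((67 + s)*(97 + s)) = -27 + 3*(67 + s)*(97 + s))
(G(106) + 279) - f(-73 - 1*17) = (106 + 279) - (19470 + 3*(-73 - 1*17)² + 492*(-73 - 1*17)) = 385 - (19470 + 3*(-73 - 17)² + 492*(-73 - 17)) = 385 - (19470 + 3*(-90)² + 492*(-90)) = 385 - (19470 + 3*8100 - 44280) = 385 - (19470 + 24300 - 44280) = 385 - 1*(-510) = 385 + 510 = 895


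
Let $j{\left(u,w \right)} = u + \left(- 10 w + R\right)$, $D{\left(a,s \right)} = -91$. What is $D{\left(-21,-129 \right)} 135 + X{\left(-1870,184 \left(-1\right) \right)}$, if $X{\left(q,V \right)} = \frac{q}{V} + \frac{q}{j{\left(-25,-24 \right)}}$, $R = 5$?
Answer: $- \frac{1130067}{92} \approx -12283.0$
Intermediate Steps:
$j{\left(u,w \right)} = 5 + u - 10 w$ ($j{\left(u,w \right)} = u - \left(-5 + 10 w\right) = 5 + u - 10 w$)
$X{\left(q,V \right)} = \frac{q}{220} + \frac{q}{V}$ ($X{\left(q,V \right)} = \frac{q}{V} + \frac{q}{5 - 25 - -240} = \frac{q}{V} + \frac{q}{5 - 25 + 240} = \frac{q}{V} + \frac{q}{220} = \frac{q}{220} + \frac{q}{V}$)
$D{\left(-21,-129 \right)} 135 + X{\left(-1870,184 \left(-1\right) \right)} = \left(-91\right) 135 - \left(\frac{17}{2} + \frac{1870}{184 \left(-1\right)}\right) = -12285 - \left(\frac{17}{2} + \frac{1870}{-184}\right) = -12285 - - \frac{153}{92} = -12285 + \left(- \frac{17}{2} + \frac{935}{92}\right) = -12285 + \frac{153}{92} = - \frac{1130067}{92}$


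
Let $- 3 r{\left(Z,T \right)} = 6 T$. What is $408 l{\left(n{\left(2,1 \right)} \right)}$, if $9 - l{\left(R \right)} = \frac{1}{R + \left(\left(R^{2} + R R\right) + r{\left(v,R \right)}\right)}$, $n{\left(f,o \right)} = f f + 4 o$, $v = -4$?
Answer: $\frac{18343}{5} \approx 3668.6$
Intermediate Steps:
$r{\left(Z,T \right)} = - 2 T$ ($r{\left(Z,T \right)} = - \frac{6 T}{3} = - 2 T$)
$n{\left(f,o \right)} = f^{2} + 4 o$
$l{\left(R \right)} = 9 - \frac{1}{- R + 2 R^{2}}$ ($l{\left(R \right)} = 9 - \frac{1}{R - \left(- R^{2} + 2 R - R R\right)} = 9 - \frac{1}{R - \left(- 2 R^{2} + 2 R\right)} = 9 - \frac{1}{R + \left(2 R^{2} - 2 R\right)} = 9 - \frac{1}{R + \left(- 2 R + 2 R^{2}\right)} = 9 - \frac{1}{- R + 2 R^{2}}$)
$408 l{\left(n{\left(2,1 \right)} \right)} = 408 \frac{-1 - 9 \left(2^{2} + 4 \cdot 1\right) + 18 \left(2^{2} + 4 \cdot 1\right)^{2}}{\left(2^{2} + 4 \cdot 1\right) \left(-1 + 2 \left(2^{2} + 4 \cdot 1\right)\right)} = 408 \frac{-1 - 9 \left(4 + 4\right) + 18 \left(4 + 4\right)^{2}}{\left(4 + 4\right) \left(-1 + 2 \left(4 + 4\right)\right)} = 408 \frac{-1 - 72 + 18 \cdot 8^{2}}{8 \left(-1 + 2 \cdot 8\right)} = 408 \frac{-1 - 72 + 18 \cdot 64}{8 \left(-1 + 16\right)} = 408 \frac{-1 - 72 + 1152}{8 \cdot 15} = 408 \cdot \frac{1}{8} \cdot \frac{1}{15} \cdot 1079 = 408 \cdot \frac{1079}{120} = \frac{18343}{5}$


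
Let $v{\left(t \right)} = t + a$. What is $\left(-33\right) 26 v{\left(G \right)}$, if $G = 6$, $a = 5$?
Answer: $-9438$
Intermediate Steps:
$v{\left(t \right)} = 5 + t$ ($v{\left(t \right)} = t + 5 = 5 + t$)
$\left(-33\right) 26 v{\left(G \right)} = \left(-33\right) 26 \left(5 + 6\right) = \left(-858\right) 11 = -9438$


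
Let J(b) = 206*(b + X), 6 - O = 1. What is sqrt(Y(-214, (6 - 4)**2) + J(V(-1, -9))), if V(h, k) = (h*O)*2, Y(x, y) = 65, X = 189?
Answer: sqrt(36939) ≈ 192.20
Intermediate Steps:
O = 5 (O = 6 - 1*1 = 6 - 1 = 5)
V(h, k) = 10*h (V(h, k) = (h*5)*2 = (5*h)*2 = 10*h)
J(b) = 38934 + 206*b (J(b) = 206*(b + 189) = 206*(189 + b) = 38934 + 206*b)
sqrt(Y(-214, (6 - 4)**2) + J(V(-1, -9))) = sqrt(65 + (38934 + 206*(10*(-1)))) = sqrt(65 + (38934 + 206*(-10))) = sqrt(65 + (38934 - 2060)) = sqrt(65 + 36874) = sqrt(36939)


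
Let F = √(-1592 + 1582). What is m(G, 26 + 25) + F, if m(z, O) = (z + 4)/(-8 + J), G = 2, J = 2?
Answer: -1 + I*√10 ≈ -1.0 + 3.1623*I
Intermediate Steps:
F = I*√10 (F = √(-10) = I*√10 ≈ 3.1623*I)
m(z, O) = -⅔ - z/6 (m(z, O) = (z + 4)/(-8 + 2) = (4 + z)/(-6) = (4 + z)*(-⅙) = -⅔ - z/6)
m(G, 26 + 25) + F = (-⅔ - ⅙*2) + I*√10 = (-⅔ - ⅓) + I*√10 = -1 + I*√10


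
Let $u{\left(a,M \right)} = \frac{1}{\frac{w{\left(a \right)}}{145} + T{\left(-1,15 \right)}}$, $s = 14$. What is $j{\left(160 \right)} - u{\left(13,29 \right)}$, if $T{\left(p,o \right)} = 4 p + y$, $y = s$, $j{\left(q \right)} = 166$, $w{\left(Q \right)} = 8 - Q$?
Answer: $\frac{47945}{289} \approx 165.9$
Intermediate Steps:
$y = 14$
$T{\left(p,o \right)} = 14 + 4 p$ ($T{\left(p,o \right)} = 4 p + 14 = 14 + 4 p$)
$u{\left(a,M \right)} = \frac{1}{\frac{1458}{145} - \frac{a}{145}}$ ($u{\left(a,M \right)} = \frac{1}{\frac{8 - a}{145} + \left(14 + 4 \left(-1\right)\right)} = \frac{1}{\left(8 - a\right) \frac{1}{145} + \left(14 - 4\right)} = \frac{1}{\left(\frac{8}{145} - \frac{a}{145}\right) + 10} = \frac{1}{\frac{1458}{145} - \frac{a}{145}}$)
$j{\left(160 \right)} - u{\left(13,29 \right)} = 166 - - \frac{145}{-1458 + 13} = 166 - - \frac{145}{-1445} = 166 - \left(-145\right) \left(- \frac{1}{1445}\right) = 166 - \frac{29}{289} = \frac{47945}{289}$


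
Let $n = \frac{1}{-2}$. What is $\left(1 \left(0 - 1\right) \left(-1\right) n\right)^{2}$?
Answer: $\frac{1}{4} \approx 0.25$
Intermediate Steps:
$n = - \frac{1}{2} \approx -0.5$
$\left(1 \left(0 - 1\right) \left(-1\right) n\right)^{2} = \left(1 \left(0 - 1\right) \left(-1\right) \left(- \frac{1}{2}\right)\right)^{2} = \left(1 \left(-1\right) \left(-1\right) \left(- \frac{1}{2}\right)\right)^{2} = \left(\left(-1\right) \left(-1\right) \left(- \frac{1}{2}\right)\right)^{2} = \left(1 \left(- \frac{1}{2}\right)\right)^{2} = \left(- \frac{1}{2}\right)^{2} = \frac{1}{4}$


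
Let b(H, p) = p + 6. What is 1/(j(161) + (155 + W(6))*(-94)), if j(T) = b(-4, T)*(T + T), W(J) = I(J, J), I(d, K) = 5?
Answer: 1/38734 ≈ 2.5817e-5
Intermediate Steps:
b(H, p) = 6 + p
W(J) = 5
j(T) = 2*T*(6 + T) (j(T) = (6 + T)*(T + T) = (6 + T)*(2*T) = 2*T*(6 + T))
1/(j(161) + (155 + W(6))*(-94)) = 1/(2*161*(6 + 161) + (155 + 5)*(-94)) = 1/(2*161*167 + 160*(-94)) = 1/(53774 - 15040) = 1/38734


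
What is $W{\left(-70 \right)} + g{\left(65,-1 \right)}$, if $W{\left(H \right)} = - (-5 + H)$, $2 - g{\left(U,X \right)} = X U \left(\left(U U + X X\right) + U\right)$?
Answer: $278992$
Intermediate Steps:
$g{\left(U,X \right)} = 2 - U X \left(U + U^{2} + X^{2}\right)$ ($g{\left(U,X \right)} = 2 - X U \left(\left(U U + X X\right) + U\right) = 2 - U X \left(\left(U^{2} + X^{2}\right) + U\right) = 2 - U X \left(U + U^{2} + X^{2}\right)$)
$W{\left(H \right)} = 5 - H$
$W{\left(-70 \right)} + g{\left(65,-1 \right)} = \left(5 - -70\right) - \left(-2 - 274625 - 4225 - 65\right) = \left(5 + 70\right) - \left(-2 - 274625 - 4225 - 65\right) = 75 + \left(2 + 65 + 4225 + 274625\right) = 75 + 278917 = 278992$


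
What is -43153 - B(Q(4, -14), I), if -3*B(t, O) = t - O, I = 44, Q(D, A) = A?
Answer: -129517/3 ≈ -43172.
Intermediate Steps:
B(t, O) = -t/3 + O/3 (B(t, O) = -(t - O)/3 = -t/3 + O/3)
-43153 - B(Q(4, -14), I) = -43153 - (-⅓*(-14) + (⅓)*44) = -43153 - (14/3 + 44/3) = -43153 - 1*58/3 = -43153 - 58/3 = -129517/3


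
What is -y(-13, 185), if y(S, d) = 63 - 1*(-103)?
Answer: -166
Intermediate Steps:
y(S, d) = 166 (y(S, d) = 63 + 103 = 166)
-y(-13, 185) = -1*166 = -166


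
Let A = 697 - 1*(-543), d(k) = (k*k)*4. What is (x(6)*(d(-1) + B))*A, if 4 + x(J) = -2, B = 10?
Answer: -104160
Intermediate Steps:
x(J) = -6 (x(J) = -4 - 2 = -6)
d(k) = 4*k² (d(k) = k²*4 = 4*k²)
A = 1240 (A = 697 + 543 = 1240)
(x(6)*(d(-1) + B))*A = -6*(4*(-1)² + 10)*1240 = -6*(4*1 + 10)*1240 = -6*(4 + 10)*1240 = -6*14*1240 = -84*1240 = -104160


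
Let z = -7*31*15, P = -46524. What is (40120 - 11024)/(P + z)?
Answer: -29096/49779 ≈ -0.58450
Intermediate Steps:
z = -3255 (z = -217*15 = -3255)
(40120 - 11024)/(P + z) = (40120 - 11024)/(-46524 - 3255) = 29096/(-49779) = 29096*(-1/49779) = -29096/49779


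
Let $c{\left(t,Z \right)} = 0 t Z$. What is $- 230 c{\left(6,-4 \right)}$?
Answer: $0$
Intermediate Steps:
$c{\left(t,Z \right)} = 0$ ($c{\left(t,Z \right)} = 0 Z = 0$)
$- 230 c{\left(6,-4 \right)} = \left(-230\right) 0 = 0$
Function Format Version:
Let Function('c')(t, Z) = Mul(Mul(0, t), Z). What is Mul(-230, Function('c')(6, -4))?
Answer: 0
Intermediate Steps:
Function('c')(t, Z) = 0 (Function('c')(t, Z) = Mul(0, Z) = 0)
Mul(-230, Function('c')(6, -4)) = Mul(-230, 0) = 0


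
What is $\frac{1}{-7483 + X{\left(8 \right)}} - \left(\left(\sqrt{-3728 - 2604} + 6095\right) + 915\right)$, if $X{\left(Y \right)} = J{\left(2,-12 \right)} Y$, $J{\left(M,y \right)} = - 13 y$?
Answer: $- \frac{43707351}{6235} - 2 i \sqrt{1583} \approx -7010.0 - 79.574 i$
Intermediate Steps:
$X{\left(Y \right)} = 156 Y$ ($X{\left(Y \right)} = \left(-13\right) \left(-12\right) Y = 156 Y$)
$\frac{1}{-7483 + X{\left(8 \right)}} - \left(\left(\sqrt{-3728 - 2604} + 6095\right) + 915\right) = \frac{1}{-7483 + 156 \cdot 8} - \left(\left(\sqrt{-3728 - 2604} + 6095\right) + 915\right) = \frac{1}{-7483 + 1248} - \left(\left(\sqrt{-6332} + 6095\right) + 915\right) = \frac{1}{-6235} - \left(\left(2 i \sqrt{1583} + 6095\right) + 915\right) = - \frac{1}{6235} - \left(\left(6095 + 2 i \sqrt{1583}\right) + 915\right) = - \frac{1}{6235} - \left(7010 + 2 i \sqrt{1583}\right) = - \frac{43707351}{6235} - 2 i \sqrt{1583}$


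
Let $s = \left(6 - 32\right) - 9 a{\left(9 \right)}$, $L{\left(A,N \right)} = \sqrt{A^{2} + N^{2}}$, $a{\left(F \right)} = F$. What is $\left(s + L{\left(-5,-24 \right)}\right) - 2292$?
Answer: $-2399 + \sqrt{601} \approx -2374.5$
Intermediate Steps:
$s = -107$ ($s = \left(6 - 32\right) - 81 = -26 - 81 = -107$)
$\left(s + L{\left(-5,-24 \right)}\right) - 2292 = \left(-107 + \sqrt{\left(-5\right)^{2} + \left(-24\right)^{2}}\right) - 2292 = \left(-107 + \sqrt{25 + 576}\right) - 2292 = \left(-107 + \sqrt{601}\right) - 2292 = -2399 + \sqrt{601}$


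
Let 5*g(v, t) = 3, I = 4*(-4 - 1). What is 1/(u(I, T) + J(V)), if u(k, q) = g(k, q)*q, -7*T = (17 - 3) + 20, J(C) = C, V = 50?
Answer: 35/1648 ≈ 0.021238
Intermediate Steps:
I = -20 (I = 4*(-5) = -20)
g(v, t) = 3/5 (g(v, t) = (1/5)*3 = 3/5)
T = -34/7 (T = -((17 - 3) + 20)/7 = -(14 + 20)/7 = -1/7*34 = -34/7 ≈ -4.8571)
u(k, q) = 3*q/5
1/(u(I, T) + J(V)) = 1/((3/5)*(-34/7) + 50) = 1/(-102/35 + 50) = 1/(1648/35) = 35/1648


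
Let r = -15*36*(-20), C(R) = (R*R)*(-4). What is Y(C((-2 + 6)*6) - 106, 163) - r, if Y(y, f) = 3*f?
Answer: -10311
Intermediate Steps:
C(R) = -4*R² (C(R) = R²*(-4) = -4*R²)
r = 10800 (r = -540*(-20) = 10800)
Y(C((-2 + 6)*6) - 106, 163) - r = 3*163 - 1*10800 = 489 - 10800 = -10311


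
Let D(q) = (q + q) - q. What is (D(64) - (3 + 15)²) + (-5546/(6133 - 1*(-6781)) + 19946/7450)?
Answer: -6199538264/24052325 ≈ -257.75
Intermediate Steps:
D(q) = q (D(q) = 2*q - q = q)
(D(64) - (3 + 15)²) + (-5546/(6133 - 1*(-6781)) + 19946/7450) = (64 - (3 + 15)²) + (-5546/(6133 - 1*(-6781)) + 19946/7450) = (64 - 1*18²) + (-5546/(6133 + 6781) + 19946*(1/7450)) = (64 - 1*324) + (-5546/12914 + 9973/3725) = (64 - 324) + (-5546*1/12914 + 9973/3725) = -260 + (-2773/6457 + 9973/3725) = -260 + 54066236/24052325 = -6199538264/24052325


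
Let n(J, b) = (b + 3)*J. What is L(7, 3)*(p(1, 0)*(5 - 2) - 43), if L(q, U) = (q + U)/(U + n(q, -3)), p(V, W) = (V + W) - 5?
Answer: -550/3 ≈ -183.33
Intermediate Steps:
n(J, b) = J*(3 + b) (n(J, b) = (3 + b)*J = J*(3 + b))
p(V, W) = -5 + V + W
L(q, U) = (U + q)/U (L(q, U) = (q + U)/(U + q*(3 - 3)) = (U + q)/(U + q*0) = (U + q)/(U + 0) = (U + q)/U)
L(7, 3)*(p(1, 0)*(5 - 2) - 43) = ((3 + 7)/3)*((-5 + 1 + 0)*(5 - 2) - 43) = ((1/3)*10)*(-4*3 - 43) = 10*(-12 - 43)/3 = (10/3)*(-55) = -550/3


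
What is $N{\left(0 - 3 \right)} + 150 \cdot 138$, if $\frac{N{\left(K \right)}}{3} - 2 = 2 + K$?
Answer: $20703$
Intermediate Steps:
$N{\left(K \right)} = 12 + 3 K$ ($N{\left(K \right)} = 6 + 3 \left(2 + K\right) = 6 + \left(6 + 3 K\right) = 12 + 3 K$)
$N{\left(0 - 3 \right)} + 150 \cdot 138 = \left(12 + 3 \left(0 - 3\right)\right) + 150 \cdot 138 = \left(12 + 3 \left(0 - 3\right)\right) + 20700 = \left(12 + 3 \left(-3\right)\right) + 20700 = \left(12 - 9\right) + 20700 = 3 + 20700 = 20703$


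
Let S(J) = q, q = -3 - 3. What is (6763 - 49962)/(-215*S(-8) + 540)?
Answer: -43199/1830 ≈ -23.606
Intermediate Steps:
q = -6
S(J) = -6
(6763 - 49962)/(-215*S(-8) + 540) = (6763 - 49962)/(-215*(-6) + 540) = -43199/(1290 + 540) = -43199/1830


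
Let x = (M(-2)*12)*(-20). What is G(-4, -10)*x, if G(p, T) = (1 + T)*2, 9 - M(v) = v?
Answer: 47520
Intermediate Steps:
M(v) = 9 - v
G(p, T) = 2 + 2*T
x = -2640 (x = ((9 - 1*(-2))*12)*(-20) = ((9 + 2)*12)*(-20) = (11*12)*(-20) = 132*(-20) = -2640)
G(-4, -10)*x = (2 + 2*(-10))*(-2640) = (2 - 20)*(-2640) = -18*(-2640) = 47520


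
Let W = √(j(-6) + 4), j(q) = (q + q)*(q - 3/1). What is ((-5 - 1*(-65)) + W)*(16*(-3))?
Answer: -2880 - 192*√7 ≈ -3388.0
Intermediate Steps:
j(q) = 2*q*(-3 + q) (j(q) = (2*q)*(q - 3*1) = (2*q)*(q - 3) = (2*q)*(-3 + q) = 2*q*(-3 + q))
W = 4*√7 (W = √(2*(-6)*(-3 - 6) + 4) = √(2*(-6)*(-9) + 4) = √(108 + 4) = √112 = 4*√7 ≈ 10.583)
((-5 - 1*(-65)) + W)*(16*(-3)) = ((-5 - 1*(-65)) + 4*√7)*(16*(-3)) = ((-5 + 65) + 4*√7)*(-48) = (60 + 4*√7)*(-48) = -2880 - 192*√7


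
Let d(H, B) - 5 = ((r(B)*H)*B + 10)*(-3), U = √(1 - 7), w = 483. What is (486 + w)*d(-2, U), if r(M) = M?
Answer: -59109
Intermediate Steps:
U = I*√6 (U = √(-6) = I*√6 ≈ 2.4495*I)
d(H, B) = -25 - 3*H*B² (d(H, B) = 5 + ((B*H)*B + 10)*(-3) = 5 + (H*B² + 10)*(-3) = 5 + (10 + H*B²)*(-3) = 5 + (-30 - 3*H*B²) = -25 - 3*H*B²)
(486 + w)*d(-2, U) = (486 + 483)*(-25 - 3*(-2)*(I*√6)²) = 969*(-25 - 3*(-2)*(-6)) = 969*(-25 - 36) = 969*(-61) = -59109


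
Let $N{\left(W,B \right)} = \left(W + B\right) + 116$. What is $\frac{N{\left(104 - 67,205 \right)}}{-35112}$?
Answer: $- \frac{179}{17556} \approx -0.010196$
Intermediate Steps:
$N{\left(W,B \right)} = 116 + B + W$ ($N{\left(W,B \right)} = \left(B + W\right) + 116 = 116 + B + W$)
$\frac{N{\left(104 - 67,205 \right)}}{-35112} = \frac{116 + 205 + \left(104 - 67\right)}{-35112} = \left(116 + 205 + \left(104 - 67\right)\right) \left(- \frac{1}{35112}\right) = \left(116 + 205 + 37\right) \left(- \frac{1}{35112}\right) = 358 \left(- \frac{1}{35112}\right) = - \frac{179}{17556}$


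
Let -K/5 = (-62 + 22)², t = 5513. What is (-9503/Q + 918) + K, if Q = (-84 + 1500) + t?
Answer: -3775437/533 ≈ -7083.4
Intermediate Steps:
Q = 6929 (Q = (-84 + 1500) + 5513 = 1416 + 5513 = 6929)
K = -8000 (K = -5*(-62 + 22)² = -5*(-40)² = -5*1600 = -8000)
(-9503/Q + 918) + K = (-9503/6929 + 918) - 8000 = (-9503*1/6929 + 918) - 8000 = (-731/533 + 918) - 8000 = 488563/533 - 8000 = -3775437/533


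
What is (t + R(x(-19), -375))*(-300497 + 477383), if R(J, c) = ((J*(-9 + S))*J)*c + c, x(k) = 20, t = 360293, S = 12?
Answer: -15934244652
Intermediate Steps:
R(J, c) = c + 3*c*J² (R(J, c) = ((J*(-9 + 12))*J)*c + c = ((J*3)*J)*c + c = ((3*J)*J)*c + c = (3*J²)*c + c = 3*c*J² + c = c + 3*c*J²)
(t + R(x(-19), -375))*(-300497 + 477383) = (360293 - 375*(1 + 3*20²))*(-300497 + 477383) = (360293 - 375*(1 + 3*400))*176886 = (360293 - 375*(1 + 1200))*176886 = (360293 - 375*1201)*176886 = (360293 - 450375)*176886 = -90082*176886 = -15934244652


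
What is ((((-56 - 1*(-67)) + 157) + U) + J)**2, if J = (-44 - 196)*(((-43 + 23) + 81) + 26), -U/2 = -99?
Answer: 420824196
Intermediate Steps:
U = 198 (U = -2*(-99) = 198)
J = -20880 (J = -240*((-20 + 81) + 26) = -240*(61 + 26) = -240*87 = -20880)
((((-56 - 1*(-67)) + 157) + U) + J)**2 = ((((-56 - 1*(-67)) + 157) + 198) - 20880)**2 = ((((-56 + 67) + 157) + 198) - 20880)**2 = (((11 + 157) + 198) - 20880)**2 = ((168 + 198) - 20880)**2 = (366 - 20880)**2 = (-20514)**2 = 420824196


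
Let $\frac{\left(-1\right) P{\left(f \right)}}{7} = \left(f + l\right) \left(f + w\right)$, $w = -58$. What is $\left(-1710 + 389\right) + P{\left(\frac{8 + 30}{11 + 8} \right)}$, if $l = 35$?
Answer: $13183$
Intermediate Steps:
$P{\left(f \right)} = - 7 \left(-58 + f\right) \left(35 + f\right)$ ($P{\left(f \right)} = - 7 \left(f + 35\right) \left(f - 58\right) = - 7 \left(35 + f\right) \left(-58 + f\right) = - 7 \left(-58 + f\right) \left(35 + f\right)$)
$\left(-1710 + 389\right) + P{\left(\frac{8 + 30}{11 + 8} \right)} = \left(-1710 + 389\right) + \left(14210 - 7 \left(\frac{8 + 30}{11 + 8}\right)^{2} + 161 \frac{8 + 30}{11 + 8}\right) = -1321 + \left(14210 - 7 \left(\frac{38}{19}\right)^{2} + 161 \cdot \frac{38}{19}\right) = -1321 + \left(14210 - 7 \left(38 \cdot \frac{1}{19}\right)^{2} + 161 \cdot 38 \cdot \frac{1}{19}\right) = -1321 + \left(14210 - 7 \cdot 2^{2} + 161 \cdot 2\right) = -1321 + \left(14210 - 28 + 322\right) = -1321 + 14504 = 13183$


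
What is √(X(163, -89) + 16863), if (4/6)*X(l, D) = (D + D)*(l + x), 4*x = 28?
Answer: I*√28527 ≈ 168.9*I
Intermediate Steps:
x = 7 (x = (¼)*28 = 7)
X(l, D) = 3*D*(7 + l) (X(l, D) = 3*((D + D)*(l + 7))/2 = 3*((2*D)*(7 + l))/2 = 3*(2*D*(7 + l))/2 = 3*D*(7 + l))
√(X(163, -89) + 16863) = √(3*(-89)*(7 + 163) + 16863) = √(3*(-89)*170 + 16863) = √(-45390 + 16863) = √(-28527) = I*√28527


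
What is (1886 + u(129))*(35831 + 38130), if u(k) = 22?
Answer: 141117588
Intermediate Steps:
(1886 + u(129))*(35831 + 38130) = (1886 + 22)*(35831 + 38130) = 1908*73961 = 141117588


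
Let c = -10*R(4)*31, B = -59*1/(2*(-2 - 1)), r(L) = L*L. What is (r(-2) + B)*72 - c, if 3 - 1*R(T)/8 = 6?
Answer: -6444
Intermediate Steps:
r(L) = L²
R(T) = -24 (R(T) = 24 - 8*6 = 24 - 48 = -24)
B = 59/6 (B = -59/(2*(-3)) = -59/(-6) = -59*(-⅙) = 59/6 ≈ 9.8333)
c = 7440 (c = -10*(-24)*31 = 240*31 = 7440)
(r(-2) + B)*72 - c = ((-2)² + 59/6)*72 - 1*7440 = (4 + 59/6)*72 - 7440 = (83/6)*72 - 7440 = 996 - 7440 = -6444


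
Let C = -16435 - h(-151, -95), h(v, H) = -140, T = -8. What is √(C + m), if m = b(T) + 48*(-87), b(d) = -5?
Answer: 2*I*√5119 ≈ 143.09*I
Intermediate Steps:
C = -16295 (C = -16435 - 1*(-140) = -16435 + 140 = -16295)
m = -4181 (m = -5 + 48*(-87) = -5 - 4176 = -4181)
√(C + m) = √(-16295 - 4181) = √(-20476) = 2*I*√5119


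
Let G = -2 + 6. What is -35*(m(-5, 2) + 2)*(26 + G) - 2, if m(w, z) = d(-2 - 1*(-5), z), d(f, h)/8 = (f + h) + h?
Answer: -60902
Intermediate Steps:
d(f, h) = 8*f + 16*h (d(f, h) = 8*((f + h) + h) = 8*(f + 2*h) = 8*f + 16*h)
m(w, z) = 24 + 16*z (m(w, z) = 8*(-2 - 1*(-5)) + 16*z = 8*(-2 + 5) + 16*z = 8*3 + 16*z = 24 + 16*z)
G = 4
-35*(m(-5, 2) + 2)*(26 + G) - 2 = -35*((24 + 16*2) + 2)*(26 + 4) - 2 = -35*((24 + 32) + 2)*30 - 2 = -35*(56 + 2)*30 - 2 = -2030*30 - 2 = -35*1740 - 2 = -60900 - 2 = -60902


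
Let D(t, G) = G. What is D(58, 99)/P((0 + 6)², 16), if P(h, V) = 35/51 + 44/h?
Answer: 15147/292 ≈ 51.873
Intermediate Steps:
P(h, V) = 35/51 + 44/h (P(h, V) = 35*(1/51) + 44/h = 35/51 + 44/h)
D(58, 99)/P((0 + 6)², 16) = 99/(35/51 + 44/((0 + 6)²)) = 99/(35/51 + 44/(6²)) = 99/(35/51 + 44/36) = 99/(35/51 + 44*(1/36)) = 99/(35/51 + 11/9) = 99/(292/153) = 99*(153/292) = 15147/292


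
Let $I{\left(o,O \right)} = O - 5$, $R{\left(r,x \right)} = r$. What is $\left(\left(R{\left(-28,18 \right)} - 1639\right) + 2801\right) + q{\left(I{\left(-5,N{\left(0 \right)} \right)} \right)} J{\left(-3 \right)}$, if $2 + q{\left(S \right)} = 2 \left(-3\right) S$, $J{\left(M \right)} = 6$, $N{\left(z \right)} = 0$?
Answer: $1302$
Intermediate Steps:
$I{\left(o,O \right)} = -5 + O$ ($I{\left(o,O \right)} = O - 5 = -5 + O$)
$q{\left(S \right)} = -2 - 6 S$ ($q{\left(S \right)} = -2 + 2 \left(-3\right) S = -2 - 6 S$)
$\left(\left(R{\left(-28,18 \right)} - 1639\right) + 2801\right) + q{\left(I{\left(-5,N{\left(0 \right)} \right)} \right)} J{\left(-3 \right)} = \left(\left(-28 - 1639\right) + 2801\right) + \left(-2 - 6 \left(-5 + 0\right)\right) 6 = \left(\left(-28 - 1639\right) + 2801\right) + \left(-2 - -30\right) 6 = \left(-1667 + 2801\right) + \left(-2 + 30\right) 6 = 1134 + 28 \cdot 6 = 1134 + 168 = 1302$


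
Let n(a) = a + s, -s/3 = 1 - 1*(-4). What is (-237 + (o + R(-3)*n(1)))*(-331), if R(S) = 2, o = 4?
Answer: 86391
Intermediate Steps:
s = -15 (s = -3*(1 - 1*(-4)) = -3*(1 + 4) = -3*5 = -15)
n(a) = -15 + a (n(a) = a - 15 = -15 + a)
(-237 + (o + R(-3)*n(1)))*(-331) = (-237 + (4 + 2*(-15 + 1)))*(-331) = (-237 + (4 + 2*(-14)))*(-331) = (-237 + (4 - 28))*(-331) = (-237 - 24)*(-331) = -261*(-331) = 86391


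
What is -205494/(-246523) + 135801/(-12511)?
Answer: -30907134489/3084249253 ≈ -10.021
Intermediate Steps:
-205494/(-246523) + 135801/(-12511) = -205494*(-1/246523) + 135801*(-1/12511) = 205494/246523 - 135801/12511 = -30907134489/3084249253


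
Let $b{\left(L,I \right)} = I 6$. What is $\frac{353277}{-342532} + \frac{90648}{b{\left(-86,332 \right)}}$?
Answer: $\frac{1264421373}{28430156} \approx 44.475$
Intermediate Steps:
$b{\left(L,I \right)} = 6 I$
$\frac{353277}{-342532} + \frac{90648}{b{\left(-86,332 \right)}} = \frac{353277}{-342532} + \frac{90648}{6 \cdot 332} = 353277 \left(- \frac{1}{342532}\right) + \frac{90648}{1992} = - \frac{353277}{342532} + 90648 \cdot \frac{1}{1992} = - \frac{353277}{342532} + \frac{3777}{83} = \frac{1264421373}{28430156}$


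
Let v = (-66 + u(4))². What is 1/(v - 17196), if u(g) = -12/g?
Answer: -1/12435 ≈ -8.0418e-5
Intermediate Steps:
v = 4761 (v = (-66 - 12/4)² = (-66 - 12*¼)² = (-66 - 3)² = (-69)² = 4761)
1/(v - 17196) = 1/(4761 - 17196) = 1/(-12435) = -1/12435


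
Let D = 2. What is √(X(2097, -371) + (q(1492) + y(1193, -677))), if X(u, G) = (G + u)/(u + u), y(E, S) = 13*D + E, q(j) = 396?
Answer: √789291694/699 ≈ 40.192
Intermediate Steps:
y(E, S) = 26 + E (y(E, S) = 13*2 + E = 26 + E)
X(u, G) = (G + u)/(2*u) (X(u, G) = (G + u)/((2*u)) = (G + u)*(1/(2*u)) = (G + u)/(2*u))
√(X(2097, -371) + (q(1492) + y(1193, -677))) = √((½)*(-371 + 2097)/2097 + (396 + (26 + 1193))) = √((½)*(1/2097)*1726 + (396 + 1219)) = √(863/2097 + 1615) = √(3387518/2097) = √789291694/699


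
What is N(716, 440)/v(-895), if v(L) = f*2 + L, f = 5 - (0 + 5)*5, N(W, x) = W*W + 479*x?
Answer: -723416/935 ≈ -773.71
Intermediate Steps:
N(W, x) = W**2 + 479*x
f = -20 (f = 5 - 5*5 = 5 - 1*25 = 5 - 25 = -20)
v(L) = -40 + L (v(L) = -20*2 + L = -40 + L)
N(716, 440)/v(-895) = (716**2 + 479*440)/(-40 - 895) = (512656 + 210760)/(-935) = 723416*(-1/935) = -723416/935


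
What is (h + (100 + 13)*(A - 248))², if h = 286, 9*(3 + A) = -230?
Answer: 77664214489/81 ≈ 9.5882e+8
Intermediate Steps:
A = -257/9 (A = -3 + (⅑)*(-230) = -3 - 230/9 = -257/9 ≈ -28.556)
(h + (100 + 13)*(A - 248))² = (286 + (100 + 13)*(-257/9 - 248))² = (286 + 113*(-2489/9))² = (286 - 281257/9)² = (-278683/9)² = 77664214489/81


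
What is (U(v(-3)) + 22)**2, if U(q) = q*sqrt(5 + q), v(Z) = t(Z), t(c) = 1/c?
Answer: (198 - sqrt(42))**2/81 ≈ 452.83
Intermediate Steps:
v(Z) = 1/Z
(U(v(-3)) + 22)**2 = (sqrt(5 + 1/(-3))/(-3) + 22)**2 = (-sqrt(5 - 1/3)/3 + 22)**2 = (-sqrt(42)/9 + 22)**2 = (22 - sqrt(42)/9)**2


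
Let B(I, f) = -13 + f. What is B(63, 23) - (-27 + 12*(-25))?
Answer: 337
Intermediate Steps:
B(63, 23) - (-27 + 12*(-25)) = (-13 + 23) - (-27 + 12*(-25)) = 10 - (-27 - 300) = 10 - 1*(-327) = 10 + 327 = 337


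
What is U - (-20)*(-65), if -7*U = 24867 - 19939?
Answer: -2004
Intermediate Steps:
U = -704 (U = -(24867 - 19939)/7 = -⅐*4928 = -704)
U - (-20)*(-65) = -704 - (-20)*(-65) = -704 - 1*1300 = -704 - 1300 = -2004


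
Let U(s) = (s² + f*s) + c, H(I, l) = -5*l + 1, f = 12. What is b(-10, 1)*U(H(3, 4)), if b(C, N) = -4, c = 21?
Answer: -616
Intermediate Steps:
H(I, l) = 1 - 5*l
U(s) = 21 + s² + 12*s (U(s) = (s² + 12*s) + 21 = 21 + s² + 12*s)
b(-10, 1)*U(H(3, 4)) = -4*(21 + (1 - 5*4)² + 12*(1 - 5*4)) = -4*(21 + (1 - 20)² + 12*(1 - 20)) = -4*(21 + (-19)² + 12*(-19)) = -4*(21 + 361 - 228) = -4*154 = -616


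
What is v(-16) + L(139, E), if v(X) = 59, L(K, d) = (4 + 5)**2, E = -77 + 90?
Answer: 140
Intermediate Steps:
E = 13
L(K, d) = 81 (L(K, d) = 9**2 = 81)
v(-16) + L(139, E) = 59 + 81 = 140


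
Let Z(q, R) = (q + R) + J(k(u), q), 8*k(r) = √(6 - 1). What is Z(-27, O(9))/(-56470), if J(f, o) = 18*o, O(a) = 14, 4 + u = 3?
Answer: 499/56470 ≈ 0.0088366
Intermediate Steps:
u = -1 (u = -4 + 3 = -1)
k(r) = √5/8 (k(r) = √(6 - 1)/8 = √5/8)
Z(q, R) = R + 19*q (Z(q, R) = (q + R) + 18*q = (R + q) + 18*q = R + 19*q)
Z(-27, O(9))/(-56470) = (14 + 19*(-27))/(-56470) = (14 - 513)*(-1/56470) = -499*(-1/56470) = 499/56470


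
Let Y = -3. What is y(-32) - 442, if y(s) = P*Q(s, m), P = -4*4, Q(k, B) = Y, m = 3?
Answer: -394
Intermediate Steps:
Q(k, B) = -3
P = -16
y(s) = 48 (y(s) = -16*(-3) = 48)
y(-32) - 442 = 48 - 442 = -394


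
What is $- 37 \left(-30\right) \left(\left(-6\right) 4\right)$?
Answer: $-26640$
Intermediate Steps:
$- 37 \left(-30\right) \left(\left(-6\right) 4\right) = - \left(-1110\right) \left(-24\right) = \left(-1\right) 26640 = -26640$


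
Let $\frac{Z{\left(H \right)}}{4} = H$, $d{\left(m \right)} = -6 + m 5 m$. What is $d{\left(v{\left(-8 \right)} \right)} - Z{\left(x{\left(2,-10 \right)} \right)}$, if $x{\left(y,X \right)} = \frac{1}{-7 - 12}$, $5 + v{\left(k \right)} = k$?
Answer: $\frac{15945}{19} \approx 839.21$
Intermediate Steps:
$v{\left(k \right)} = -5 + k$
$x{\left(y,X \right)} = - \frac{1}{19}$ ($x{\left(y,X \right)} = \frac{1}{-19} = - \frac{1}{19}$)
$d{\left(m \right)} = -6 + 5 m^{2}$
$Z{\left(H \right)} = 4 H$
$d{\left(v{\left(-8 \right)} \right)} - Z{\left(x{\left(2,-10 \right)} \right)} = \left(-6 + 5 \left(-5 - 8\right)^{2}\right) - 4 \left(- \frac{1}{19}\right) = \left(-6 + 5 \left(-13\right)^{2}\right) - - \frac{4}{19} = \left(-6 + 5 \cdot 169\right) + \frac{4}{19} = \left(-6 + 845\right) + \frac{4}{19} = 839 + \frac{4}{19} = \frac{15945}{19}$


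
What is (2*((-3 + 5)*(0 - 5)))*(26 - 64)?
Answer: 760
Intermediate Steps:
(2*((-3 + 5)*(0 - 5)))*(26 - 64) = (2*(2*(-5)))*(-38) = (2*(-10))*(-38) = -20*(-38) = 760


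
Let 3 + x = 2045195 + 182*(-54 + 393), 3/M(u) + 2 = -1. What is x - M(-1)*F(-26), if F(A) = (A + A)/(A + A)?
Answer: 2106891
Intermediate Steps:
M(u) = -1 (M(u) = 3/(-2 - 1) = 3/(-3) = 3*(-⅓) = -1)
F(A) = 1 (F(A) = (2*A)/((2*A)) = (2*A)*(1/(2*A)) = 1)
x = 2106890 (x = -3 + (2045195 + 182*(-54 + 393)) = -3 + (2045195 + 182*339) = -3 + (2045195 + 61698) = -3 + 2106893 = 2106890)
x - M(-1)*F(-26) = 2106890 - (-1) = 2106890 - 1*(-1) = 2106890 + 1 = 2106891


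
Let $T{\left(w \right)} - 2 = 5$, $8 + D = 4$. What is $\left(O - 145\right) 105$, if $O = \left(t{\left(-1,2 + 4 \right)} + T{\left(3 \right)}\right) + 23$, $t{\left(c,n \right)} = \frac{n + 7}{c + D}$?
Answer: $-12348$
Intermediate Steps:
$D = -4$ ($D = -8 + 4 = -4$)
$T{\left(w \right)} = 7$ ($T{\left(w \right)} = 2 + 5 = 7$)
$t{\left(c,n \right)} = \frac{7 + n}{-4 + c}$ ($t{\left(c,n \right)} = \frac{n + 7}{c - 4} = \frac{7 + n}{-4 + c}$)
$O = \frac{137}{5}$ ($O = \left(\frac{7 + \left(2 + 4\right)}{-4 - 1} + 7\right) + 23 = \left(\frac{7 + 6}{-5} + 7\right) + 23 = \left(\left(- \frac{1}{5}\right) 13 + 7\right) + 23 = \left(- \frac{13}{5} + 7\right) + 23 = \frac{22}{5} + 23 = \frac{137}{5} \approx 27.4$)
$\left(O - 145\right) 105 = \left(\frac{137}{5} - 145\right) 105 = \left(- \frac{588}{5}\right) 105 = -12348$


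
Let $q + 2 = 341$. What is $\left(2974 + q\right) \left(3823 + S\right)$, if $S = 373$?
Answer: $13901348$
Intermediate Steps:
$q = 339$ ($q = -2 + 341 = 339$)
$\left(2974 + q\right) \left(3823 + S\right) = \left(2974 + 339\right) \left(3823 + 373\right) = 3313 \cdot 4196 = 13901348$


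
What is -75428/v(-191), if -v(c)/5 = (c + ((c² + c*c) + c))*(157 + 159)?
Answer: 18857/28669100 ≈ 0.00065775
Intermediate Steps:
v(c) = -3160*c - 3160*c² (v(c) = -5*(c + ((c² + c*c) + c))*(157 + 159) = -5*(c + ((c² + c²) + c))*316 = -5*(c + (2*c² + c))*316 = -5*(c + (c + 2*c²))*316 = -5*(2*c + 2*c²)*316 = -5*(632*c + 632*c²) = -3160*c - 3160*c²)
-75428/v(-191) = -75428*1/(603560*(1 - 191)) = -75428/((-3160*(-191)*(-190))) = -75428/(-114676400) = -75428*(-1/114676400) = 18857/28669100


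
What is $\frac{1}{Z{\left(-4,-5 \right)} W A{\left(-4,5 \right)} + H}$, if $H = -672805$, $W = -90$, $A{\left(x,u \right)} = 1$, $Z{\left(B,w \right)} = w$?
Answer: $- \frac{1}{672355} \approx -1.4873 \cdot 10^{-6}$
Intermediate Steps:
$\frac{1}{Z{\left(-4,-5 \right)} W A{\left(-4,5 \right)} + H} = \frac{1}{\left(-5\right) \left(-90\right) 1 - 672805} = \frac{1}{450 \cdot 1 - 672805} = \frac{1}{450 - 672805} = \frac{1}{-672355} = - \frac{1}{672355}$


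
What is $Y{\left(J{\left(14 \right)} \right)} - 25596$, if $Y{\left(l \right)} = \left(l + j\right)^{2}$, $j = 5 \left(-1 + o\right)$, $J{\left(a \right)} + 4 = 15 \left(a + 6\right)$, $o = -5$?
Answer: $45160$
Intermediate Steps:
$J{\left(a \right)} = 86 + 15 a$ ($J{\left(a \right)} = -4 + 15 \left(a + 6\right) = -4 + 15 \left(6 + a\right) = -4 + \left(90 + 15 a\right) = 86 + 15 a$)
$j = -30$ ($j = 5 \left(-1 - 5\right) = 5 \left(-6\right) = -30$)
$Y{\left(l \right)} = \left(-30 + l\right)^{2}$ ($Y{\left(l \right)} = \left(l - 30\right)^{2} = \left(-30 + l\right)^{2}$)
$Y{\left(J{\left(14 \right)} \right)} - 25596 = \left(-30 + \left(86 + 15 \cdot 14\right)\right)^{2} - 25596 = \left(-30 + \left(86 + 210\right)\right)^{2} - 25596 = \left(-30 + 296\right)^{2} - 25596 = 266^{2} - 25596 = 70756 - 25596 = 45160$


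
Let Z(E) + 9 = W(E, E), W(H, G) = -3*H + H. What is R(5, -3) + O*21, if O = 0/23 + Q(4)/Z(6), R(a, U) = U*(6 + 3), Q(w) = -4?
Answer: -23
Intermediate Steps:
R(a, U) = 9*U (R(a, U) = U*9 = 9*U)
W(H, G) = -2*H
Z(E) = -9 - 2*E
O = 4/21 (O = 0/23 - 4/(-9 - 2*6) = 0*(1/23) - 4/(-9 - 12) = 0 - 4/(-21) = 0 - 4*(-1/21) = 0 + 4/21 = 4/21 ≈ 0.19048)
R(5, -3) + O*21 = 9*(-3) + (4/21)*21 = -27 + 4 = -23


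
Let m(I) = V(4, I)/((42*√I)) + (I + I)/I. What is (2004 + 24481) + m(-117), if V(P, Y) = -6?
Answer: 26487 + I*√13/273 ≈ 26487.0 + 0.013207*I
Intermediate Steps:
m(I) = 2 - 1/(7*√I) (m(I) = -6*1/(42*√I) + (I + I)/I = -1/(7*√I) + (2*I)/I = -1/(7*√I) + 2 = 2 - 1/(7*√I))
(2004 + 24481) + m(-117) = (2004 + 24481) + (2 - (-1)*I*√13/273) = 26485 + (2 - (-1)*I*√13/273) = 26485 + (2 + I*√13/273) = 26487 + I*√13/273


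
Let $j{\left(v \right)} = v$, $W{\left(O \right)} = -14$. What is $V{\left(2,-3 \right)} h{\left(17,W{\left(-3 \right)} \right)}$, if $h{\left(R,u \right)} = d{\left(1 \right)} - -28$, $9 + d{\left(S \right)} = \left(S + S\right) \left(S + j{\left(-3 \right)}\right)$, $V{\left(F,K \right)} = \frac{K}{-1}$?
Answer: $45$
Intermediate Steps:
$V{\left(F,K \right)} = - K$ ($V{\left(F,K \right)} = K \left(-1\right) = - K$)
$d{\left(S \right)} = -9 + 2 S \left(-3 + S\right)$ ($d{\left(S \right)} = -9 + \left(S + S\right) \left(S - 3\right) = -9 + 2 S \left(-3 + S\right)$)
$h{\left(R,u \right)} = 15$ ($h{\left(R,u \right)} = \left(-9 - 6 + 2 \cdot 1^{2}\right) - -28 = \left(-9 - 6 + 2 \cdot 1\right) + 28 = \left(-9 - 6 + 2\right) + 28 = -13 + 28 = 15$)
$V{\left(2,-3 \right)} h{\left(17,W{\left(-3 \right)} \right)} = \left(-1\right) \left(-3\right) 15 = 3 \cdot 15 = 45$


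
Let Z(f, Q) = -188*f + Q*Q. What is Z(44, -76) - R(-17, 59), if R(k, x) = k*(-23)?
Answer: -2887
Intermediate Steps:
R(k, x) = -23*k
Z(f, Q) = Q² - 188*f (Z(f, Q) = -188*f + Q² = Q² - 188*f)
Z(44, -76) - R(-17, 59) = ((-76)² - 188*44) - (-23)*(-17) = (5776 - 8272) - 1*391 = -2496 - 391 = -2887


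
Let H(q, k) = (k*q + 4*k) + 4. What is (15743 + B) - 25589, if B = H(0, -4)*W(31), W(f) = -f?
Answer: -9474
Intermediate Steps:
H(q, k) = 4 + 4*k + k*q (H(q, k) = (4*k + k*q) + 4 = 4 + 4*k + k*q)
B = 372 (B = (4 + 4*(-4) - 4*0)*(-1*31) = (4 - 16 + 0)*(-31) = -12*(-31) = 372)
(15743 + B) - 25589 = (15743 + 372) - 25589 = 16115 - 25589 = -9474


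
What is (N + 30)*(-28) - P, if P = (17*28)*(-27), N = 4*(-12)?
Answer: 13356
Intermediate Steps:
N = -48
P = -12852 (P = 476*(-27) = -12852)
(N + 30)*(-28) - P = (-48 + 30)*(-28) - 1*(-12852) = -18*(-28) + 12852 = 504 + 12852 = 13356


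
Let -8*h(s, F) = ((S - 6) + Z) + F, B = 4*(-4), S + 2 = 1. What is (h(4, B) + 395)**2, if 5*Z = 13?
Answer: 63218401/400 ≈ 1.5805e+5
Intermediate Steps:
S = -1 (S = -2 + 1 = -1)
Z = 13/5 (Z = (1/5)*13 = 13/5 ≈ 2.6000)
B = -16
h(s, F) = 11/20 - F/8 (h(s, F) = -(((-1 - 6) + 13/5) + F)/8 = -((-7 + 13/5) + F)/8 = -(-22/5 + F)/8 = 11/20 - F/8)
(h(4, B) + 395)**2 = ((11/20 - 1/8*(-16)) + 395)**2 = ((11/20 + 2) + 395)**2 = (51/20 + 395)**2 = (7951/20)**2 = 63218401/400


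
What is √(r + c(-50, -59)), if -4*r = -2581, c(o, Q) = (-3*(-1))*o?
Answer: √1981/2 ≈ 22.254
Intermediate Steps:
c(o, Q) = 3*o
r = 2581/4 (r = -¼*(-2581) = 2581/4 ≈ 645.25)
√(r + c(-50, -59)) = √(2581/4 + 3*(-50)) = √(2581/4 - 150) = √(1981/4) = √1981/2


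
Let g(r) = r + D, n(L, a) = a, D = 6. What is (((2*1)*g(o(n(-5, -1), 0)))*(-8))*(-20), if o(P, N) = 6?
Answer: 3840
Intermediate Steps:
g(r) = 6 + r (g(r) = r + 6 = 6 + r)
(((2*1)*g(o(n(-5, -1), 0)))*(-8))*(-20) = (((2*1)*(6 + 6))*(-8))*(-20) = ((2*12)*(-8))*(-20) = (24*(-8))*(-20) = -192*(-20) = 3840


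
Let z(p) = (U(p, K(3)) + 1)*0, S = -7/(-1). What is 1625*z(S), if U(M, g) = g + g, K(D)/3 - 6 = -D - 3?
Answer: 0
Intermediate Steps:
K(D) = 9 - 3*D (K(D) = 18 + 3*(-D - 3) = 18 + 3*(-3 - D) = 18 + (-9 - 3*D) = 9 - 3*D)
U(M, g) = 2*g
S = 7 (S = -7*(-1) = 7)
z(p) = 0 (z(p) = (2*(9 - 3*3) + 1)*0 = (2*(9 - 9) + 1)*0 = (2*0 + 1)*0 = (0 + 1)*0 = 1*0 = 0)
1625*z(S) = 1625*0 = 0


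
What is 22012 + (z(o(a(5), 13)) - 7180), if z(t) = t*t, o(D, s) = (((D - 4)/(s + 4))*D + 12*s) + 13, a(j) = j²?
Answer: 15832852/289 ≈ 54785.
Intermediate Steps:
o(D, s) = 13 + 12*s + D*(-4 + D)/(4 + s) (o(D, s) = (((-4 + D)/(4 + s))*D + 12*s) + 13 = (D*(-4 + D)/(4 + s) + 12*s) + 13 = (12*s + D*(-4 + D)/(4 + s)) + 13 = 13 + 12*s + D*(-4 + D)/(4 + s))
z(t) = t²
22012 + (z(o(a(5), 13)) - 7180) = 22012 + (((52 + (5²)² - 4*5² + 12*13² + 61*13)/(4 + 13))² - 7180) = 22012 + (((52 + 25² - 4*25 + 12*169 + 793)/17)² - 7180) = 22012 + (((52 + 625 - 100 + 2028 + 793)/17)² - 7180) = 22012 + (((1/17)*3398)² - 7180) = 22012 + ((3398/17)² - 7180) = 22012 + (11546404/289 - 7180) = 22012 + 9471384/289 = 15832852/289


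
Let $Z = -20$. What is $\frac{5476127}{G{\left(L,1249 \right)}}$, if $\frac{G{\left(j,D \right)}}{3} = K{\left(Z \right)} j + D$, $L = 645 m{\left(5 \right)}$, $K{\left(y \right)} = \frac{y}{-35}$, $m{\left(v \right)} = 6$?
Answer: $\frac{38332889}{72669} \approx 527.5$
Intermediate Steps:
$K{\left(y \right)} = - \frac{y}{35}$ ($K{\left(y \right)} = y \left(- \frac{1}{35}\right) = - \frac{y}{35}$)
$L = 3870$ ($L = 645 \cdot 6 = 3870$)
$G{\left(j,D \right)} = 3 D + \frac{12 j}{7}$ ($G{\left(j,D \right)} = 3 \left(\left(- \frac{1}{35}\right) \left(-20\right) j + D\right) = 3 \left(\frac{4 j}{7} + D\right) = 3 \left(D + \frac{4 j}{7}\right) = 3 D + \frac{12 j}{7}$)
$\frac{5476127}{G{\left(L,1249 \right)}} = \frac{5476127}{3 \cdot 1249 + \frac{12}{7} \cdot 3870} = \frac{5476127}{3747 + \frac{46440}{7}} = \frac{5476127}{\frac{72669}{7}} = 5476127 \cdot \frac{7}{72669} = \frac{38332889}{72669}$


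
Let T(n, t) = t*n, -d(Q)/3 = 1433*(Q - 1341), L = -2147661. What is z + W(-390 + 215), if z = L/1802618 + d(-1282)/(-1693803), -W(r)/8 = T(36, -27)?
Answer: 7906113001871045/1017759925418 ≈ 7768.1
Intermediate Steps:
d(Q) = 5764959 - 4299*Q (d(Q) = -4299*(Q - 1341) = -4299*(-1341 + Q) = -3*(-1921653 + 1433*Q) = 5764959 - 4299*Q)
T(n, t) = n*t
W(r) = 7776 (W(r) = -288*(-27) = -8*(-972) = 7776)
z = -7988178179323/1017759925418 (z = -2147661/1802618 + (5764959 - 4299*(-1282))/(-1693803) = -2147661*1/1802618 + (5764959 + 5511318)*(-1/1693803) = -2147661/1802618 + 11276277*(-1/1693803) = -2147661/1802618 - 3758759/564601 = -7988178179323/1017759925418 ≈ -7.8488)
z + W(-390 + 215) = -7988178179323/1017759925418 + 7776 = 7906113001871045/1017759925418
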